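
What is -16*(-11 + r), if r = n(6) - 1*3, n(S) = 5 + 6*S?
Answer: -432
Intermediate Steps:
r = 38 (r = (5 + 6*6) - 1*3 = (5 + 36) - 3 = 41 - 3 = 38)
-16*(-11 + r) = -16*(-11 + 38) = -16*27 = -432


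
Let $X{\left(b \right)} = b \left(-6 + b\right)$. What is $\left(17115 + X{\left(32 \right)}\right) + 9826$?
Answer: $27773$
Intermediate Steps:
$\left(17115 + X{\left(32 \right)}\right) + 9826 = \left(17115 + 32 \left(-6 + 32\right)\right) + 9826 = \left(17115 + 32 \cdot 26\right) + 9826 = \left(17115 + 832\right) + 9826 = 17947 + 9826 = 27773$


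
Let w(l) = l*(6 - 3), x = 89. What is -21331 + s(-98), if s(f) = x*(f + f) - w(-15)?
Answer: -38730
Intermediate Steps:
w(l) = 3*l (w(l) = l*3 = 3*l)
s(f) = 45 + 178*f (s(f) = 89*(f + f) - 3*(-15) = 89*(2*f) - 1*(-45) = 178*f + 45 = 45 + 178*f)
-21331 + s(-98) = -21331 + (45 + 178*(-98)) = -21331 + (45 - 17444) = -21331 - 17399 = -38730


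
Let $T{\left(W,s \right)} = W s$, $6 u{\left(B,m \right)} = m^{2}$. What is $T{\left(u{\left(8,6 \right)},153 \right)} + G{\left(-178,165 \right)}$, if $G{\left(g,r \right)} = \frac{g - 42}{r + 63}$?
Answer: $\frac{52271}{57} \approx 917.04$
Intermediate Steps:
$G{\left(g,r \right)} = \frac{-42 + g}{63 + r}$
$u{\left(B,m \right)} = \frac{m^{2}}{6}$
$T{\left(u{\left(8,6 \right)},153 \right)} + G{\left(-178,165 \right)} = \frac{6^{2}}{6} \cdot 153 + \frac{-42 - 178}{63 + 165} = \frac{1}{6} \cdot 36 \cdot 153 + \frac{1}{228} \left(-220\right) = 6 \cdot 153 + \frac{1}{228} \left(-220\right) = 918 - \frac{55}{57} = \frac{52271}{57}$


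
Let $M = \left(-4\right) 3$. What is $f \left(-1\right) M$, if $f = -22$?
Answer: $-264$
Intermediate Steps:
$M = -12$
$f \left(-1\right) M = \left(-22\right) \left(-1\right) \left(-12\right) = 22 \left(-12\right) = -264$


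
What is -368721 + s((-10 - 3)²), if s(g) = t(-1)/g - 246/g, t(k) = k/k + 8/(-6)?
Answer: -186942286/507 ≈ -3.6872e+5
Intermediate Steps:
t(k) = -⅓ (t(k) = 1 + 8*(-⅙) = 1 - 4/3 = -⅓)
s(g) = -739/(3*g) (s(g) = -1/(3*g) - 246/g = -739/(3*g))
-368721 + s((-10 - 3)²) = -368721 - 739/(3*(-10 - 3)²) = -368721 - 739/(3*((-13)²)) = -368721 - 739/3/169 = -368721 - 739/3*1/169 = -368721 - 739/507 = -186942286/507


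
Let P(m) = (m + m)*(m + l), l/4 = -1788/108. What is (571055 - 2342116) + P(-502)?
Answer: -10805093/9 ≈ -1.2006e+6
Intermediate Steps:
l = -596/9 (l = 4*(-1788/108) = 4*(-1788*1/108) = 4*(-149/9) = -596/9 ≈ -66.222)
P(m) = 2*m*(-596/9 + m) (P(m) = (m + m)*(m - 596/9) = (2*m)*(-596/9 + m) = 2*m*(-596/9 + m))
(571055 - 2342116) + P(-502) = (571055 - 2342116) + (2/9)*(-502)*(-596 + 9*(-502)) = -1771061 + (2/9)*(-502)*(-596 - 4518) = -1771061 + (2/9)*(-502)*(-5114) = -1771061 + 5134456/9 = -10805093/9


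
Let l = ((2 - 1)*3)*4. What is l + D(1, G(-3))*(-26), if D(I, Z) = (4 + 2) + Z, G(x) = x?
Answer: -66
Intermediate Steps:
D(I, Z) = 6 + Z
l = 12 (l = (1*3)*4 = 3*4 = 12)
l + D(1, G(-3))*(-26) = 12 + (6 - 3)*(-26) = 12 + 3*(-26) = 12 - 78 = -66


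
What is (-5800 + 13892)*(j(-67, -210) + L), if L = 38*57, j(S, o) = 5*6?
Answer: 17770032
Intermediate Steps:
j(S, o) = 30
L = 2166
(-5800 + 13892)*(j(-67, -210) + L) = (-5800 + 13892)*(30 + 2166) = 8092*2196 = 17770032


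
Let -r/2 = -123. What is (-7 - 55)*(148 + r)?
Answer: -24428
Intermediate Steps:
r = 246 (r = -2*(-123) = 246)
(-7 - 55)*(148 + r) = (-7 - 55)*(148 + 246) = -62*394 = -24428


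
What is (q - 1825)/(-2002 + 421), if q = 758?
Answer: 1067/1581 ≈ 0.67489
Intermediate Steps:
(q - 1825)/(-2002 + 421) = (758 - 1825)/(-2002 + 421) = -1067/(-1581) = -1067*(-1/1581) = 1067/1581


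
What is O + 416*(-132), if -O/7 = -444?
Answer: -51804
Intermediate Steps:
O = 3108 (O = -7*(-444) = 3108)
O + 416*(-132) = 3108 + 416*(-132) = 3108 - 54912 = -51804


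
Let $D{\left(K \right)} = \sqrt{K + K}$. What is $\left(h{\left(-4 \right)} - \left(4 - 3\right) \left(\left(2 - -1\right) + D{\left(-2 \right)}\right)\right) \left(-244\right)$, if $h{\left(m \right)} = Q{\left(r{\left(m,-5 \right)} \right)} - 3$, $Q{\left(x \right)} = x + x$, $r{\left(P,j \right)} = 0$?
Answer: $1464 + 488 i \approx 1464.0 + 488.0 i$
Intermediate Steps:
$Q{\left(x \right)} = 2 x$
$h{\left(m \right)} = -3$ ($h{\left(m \right)} = 2 \cdot 0 - 3 = 0 - 3 = -3$)
$D{\left(K \right)} = \sqrt{2} \sqrt{K}$ ($D{\left(K \right)} = \sqrt{2 K} = \sqrt{2} \sqrt{K}$)
$\left(h{\left(-4 \right)} - \left(4 - 3\right) \left(\left(2 - -1\right) + D{\left(-2 \right)}\right)\right) \left(-244\right) = \left(-3 - \left(4 - 3\right) \left(\left(2 - -1\right) + \sqrt{2} \sqrt{-2}\right)\right) \left(-244\right) = \left(-3 - 1 \left(\left(2 + 1\right) + \sqrt{2} i \sqrt{2}\right)\right) \left(-244\right) = \left(-3 - 1 \left(3 + 2 i\right)\right) \left(-244\right) = \left(-3 - \left(3 + 2 i\right)\right) \left(-244\right) = \left(-6 - 2 i\right) \left(-244\right) = 1464 + 488 i$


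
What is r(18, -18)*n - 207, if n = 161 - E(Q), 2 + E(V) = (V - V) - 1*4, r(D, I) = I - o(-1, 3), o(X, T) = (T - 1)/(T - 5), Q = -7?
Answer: -3046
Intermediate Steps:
o(X, T) = (-1 + T)/(-5 + T)
r(D, I) = 1 + I (r(D, I) = I - (-1 + 3)/(-5 + 3) = I - 2/(-2) = I - (-1)*2/2 = I - 1*(-1) = I + 1 = 1 + I)
E(V) = -6 (E(V) = -2 + ((V - V) - 1*4) = -2 + (0 - 4) = -2 - 4 = -6)
n = 167 (n = 161 - 1*(-6) = 161 + 6 = 167)
r(18, -18)*n - 207 = (1 - 18)*167 - 207 = -17*167 - 207 = -2839 - 207 = -3046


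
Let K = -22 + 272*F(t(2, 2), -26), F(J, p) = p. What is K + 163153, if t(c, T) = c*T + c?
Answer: 156059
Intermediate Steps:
t(c, T) = c + T*c (t(c, T) = T*c + c = c + T*c)
K = -7094 (K = -22 + 272*(-26) = -22 - 7072 = -7094)
K + 163153 = -7094 + 163153 = 156059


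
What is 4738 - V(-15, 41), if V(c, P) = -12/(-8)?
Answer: 9473/2 ≈ 4736.5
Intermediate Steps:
V(c, P) = 3/2 (V(c, P) = -12*(-1/8) = 3/2)
4738 - V(-15, 41) = 4738 - 1*3/2 = 4738 - 3/2 = 9473/2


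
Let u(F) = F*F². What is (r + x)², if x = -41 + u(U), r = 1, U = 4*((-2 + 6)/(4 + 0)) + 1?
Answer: 7225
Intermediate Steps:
U = 5 (U = 4*(4/4) + 1 = 4*(4*(¼)) + 1 = 4*1 + 1 = 4 + 1 = 5)
u(F) = F³
x = 84 (x = -41 + 5³ = -41 + 125 = 84)
(r + x)² = (1 + 84)² = 85² = 7225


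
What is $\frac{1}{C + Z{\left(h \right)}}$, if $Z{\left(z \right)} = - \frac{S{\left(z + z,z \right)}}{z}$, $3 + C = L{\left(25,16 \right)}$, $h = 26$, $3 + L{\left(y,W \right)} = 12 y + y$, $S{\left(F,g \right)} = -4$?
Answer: $\frac{13}{4149} \approx 0.0031333$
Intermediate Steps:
$L{\left(y,W \right)} = -3 + 13 y$ ($L{\left(y,W \right)} = -3 + \left(12 y + y\right) = -3 + 13 y$)
$C = 319$ ($C = -3 + \left(-3 + 13 \cdot 25\right) = -3 + \left(-3 + 325\right) = -3 + 322 = 319$)
$Z{\left(z \right)} = \frac{4}{z}$ ($Z{\left(z \right)} = - \frac{-4}{z} = \frac{4}{z}$)
$\frac{1}{C + Z{\left(h \right)}} = \frac{1}{319 + \frac{4}{26}} = \frac{1}{319 + 4 \cdot \frac{1}{26}} = \frac{1}{319 + \frac{2}{13}} = \frac{1}{\frac{4149}{13}} = \frac{13}{4149}$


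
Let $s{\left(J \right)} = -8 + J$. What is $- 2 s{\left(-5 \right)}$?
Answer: $26$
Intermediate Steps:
$- 2 s{\left(-5 \right)} = - 2 \left(-8 - 5\right) = \left(-2\right) \left(-13\right) = 26$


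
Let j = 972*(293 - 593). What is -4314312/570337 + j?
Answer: -166314583512/570337 ≈ -2.9161e+5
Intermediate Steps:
j = -291600 (j = 972*(-300) = -291600)
-4314312/570337 + j = -4314312/570337 - 291600 = -166314583512/570337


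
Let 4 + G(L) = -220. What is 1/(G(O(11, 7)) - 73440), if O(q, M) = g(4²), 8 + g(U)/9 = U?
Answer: -1/73664 ≈ -1.3575e-5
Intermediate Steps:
g(U) = -72 + 9*U
O(q, M) = 72 (O(q, M) = -72 + 9*4² = -72 + 9*16 = -72 + 144 = 72)
G(L) = -224 (G(L) = -4 - 220 = -224)
1/(G(O(11, 7)) - 73440) = 1/(-224 - 73440) = 1/(-73664) = -1/73664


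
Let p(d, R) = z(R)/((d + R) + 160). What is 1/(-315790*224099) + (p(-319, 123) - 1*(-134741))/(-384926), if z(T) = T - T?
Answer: -2383845290980884/6810132271833115 ≈ -0.35004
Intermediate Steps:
z(T) = 0
p(d, R) = 0 (p(d, R) = 0/((d + R) + 160) = 0/((R + d) + 160) = 0/(160 + R + d) = 0)
1/(-315790*224099) + (p(-319, 123) - 1*(-134741))/(-384926) = 1/(-315790*224099) + (0 - 1*(-134741))/(-384926) = -1/315790*1/224099 + (0 + 134741)*(-1/384926) = -1/70768223210 + 134741*(-1/384926) = -1/70768223210 - 134741/384926 = -2383845290980884/6810132271833115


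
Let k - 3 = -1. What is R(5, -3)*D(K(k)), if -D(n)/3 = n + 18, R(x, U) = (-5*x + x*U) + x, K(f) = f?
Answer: 2100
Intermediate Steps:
k = 2 (k = 3 - 1 = 2)
R(x, U) = -4*x + U*x (R(x, U) = (-5*x + U*x) + x = -4*x + U*x)
D(n) = -54 - 3*n (D(n) = -3*(n + 18) = -3*(18 + n) = -54 - 3*n)
R(5, -3)*D(K(k)) = (5*(-4 - 3))*(-54 - 3*2) = (5*(-7))*(-54 - 6) = -35*(-60) = 2100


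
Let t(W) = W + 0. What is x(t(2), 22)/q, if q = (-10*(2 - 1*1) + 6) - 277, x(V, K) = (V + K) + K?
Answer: -46/281 ≈ -0.16370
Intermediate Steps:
t(W) = W
x(V, K) = V + 2*K (x(V, K) = (K + V) + K = V + 2*K)
q = -281 (q = (-10*(2 - 1) + 6) - 277 = (-10*1 + 6) - 277 = (-10 + 6) - 277 = -4 - 277 = -281)
x(t(2), 22)/q = (2 + 2*22)/(-281) = (2 + 44)*(-1/281) = 46*(-1/281) = -46/281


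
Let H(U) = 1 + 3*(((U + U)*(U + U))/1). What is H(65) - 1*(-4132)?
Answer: 54833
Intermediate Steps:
H(U) = 1 + 12*U² (H(U) = 1 + 3*(((2*U)*(2*U))*1) = 1 + 3*((4*U²)*1) = 1 + 3*(4*U²) = 1 + 12*U²)
H(65) - 1*(-4132) = (1 + 12*65²) - 1*(-4132) = (1 + 12*4225) + 4132 = (1 + 50700) + 4132 = 50701 + 4132 = 54833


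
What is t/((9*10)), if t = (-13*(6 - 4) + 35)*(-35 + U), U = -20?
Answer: -11/2 ≈ -5.5000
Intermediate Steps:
t = -495 (t = (-13*(6 - 4) + 35)*(-35 - 20) = (-13*2 + 35)*(-55) = (-26 + 35)*(-55) = 9*(-55) = -495)
t/((9*10)) = -495/(9*10) = -495/90 = (1/90)*(-495) = -11/2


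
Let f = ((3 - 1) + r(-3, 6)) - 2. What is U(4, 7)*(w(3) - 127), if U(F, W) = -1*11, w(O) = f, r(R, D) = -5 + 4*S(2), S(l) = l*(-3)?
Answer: 1716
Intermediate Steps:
S(l) = -3*l
r(R, D) = -29 (r(R, D) = -5 + 4*(-3*2) = -5 + 4*(-6) = -5 - 24 = -29)
f = -29 (f = ((3 - 1) - 29) - 2 = (2 - 29) - 2 = -27 - 2 = -29)
w(O) = -29
U(F, W) = -11
U(4, 7)*(w(3) - 127) = -11*(-29 - 127) = -11*(-156) = 1716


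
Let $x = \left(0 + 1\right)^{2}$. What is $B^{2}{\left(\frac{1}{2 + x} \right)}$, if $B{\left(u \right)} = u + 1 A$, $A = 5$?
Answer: $\frac{256}{9} \approx 28.444$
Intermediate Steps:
$x = 1$ ($x = 1^{2} = 1$)
$B{\left(u \right)} = 5 + u$ ($B{\left(u \right)} = u + 1 \cdot 5 = u + 5 = 5 + u$)
$B^{2}{\left(\frac{1}{2 + x} \right)} = \left(5 + \frac{1}{2 + 1}\right)^{2} = \left(5 + \frac{1}{3}\right)^{2} = \left(\frac{16}{3}\right)^{2} = \frac{256}{9}$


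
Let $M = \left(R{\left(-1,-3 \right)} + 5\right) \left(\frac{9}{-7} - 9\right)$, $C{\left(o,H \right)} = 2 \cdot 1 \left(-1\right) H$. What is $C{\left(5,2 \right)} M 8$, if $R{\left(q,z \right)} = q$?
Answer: $\frac{9216}{7} \approx 1316.6$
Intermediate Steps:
$C{\left(o,H \right)} = - 2 H$ ($C{\left(o,H \right)} = 2 \left(-1\right) H = - 2 H$)
$M = - \frac{288}{7}$ ($M = \left(-1 + 5\right) \left(\frac{9}{-7} - 9\right) = 4 \left(9 \left(- \frac{1}{7}\right) - 9\right) = 4 \left(- \frac{9}{7} - 9\right) = 4 \left(- \frac{72}{7}\right) = - \frac{288}{7} \approx -41.143$)
$C{\left(5,2 \right)} M 8 = \left(-2\right) 2 \left(- \frac{288}{7}\right) 8 = \left(-4\right) \left(- \frac{288}{7}\right) 8 = \frac{1152}{7} \cdot 8 = \frac{9216}{7}$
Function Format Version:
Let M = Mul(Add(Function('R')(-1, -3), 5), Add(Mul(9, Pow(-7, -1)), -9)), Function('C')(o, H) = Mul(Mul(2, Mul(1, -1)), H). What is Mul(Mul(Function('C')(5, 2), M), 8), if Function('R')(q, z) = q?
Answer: Rational(9216, 7) ≈ 1316.6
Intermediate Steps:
Function('C')(o, H) = Mul(-2, H) (Function('C')(o, H) = Mul(Mul(2, -1), H) = Mul(-2, H))
M = Rational(-288, 7) (M = Mul(Add(-1, 5), Add(Mul(9, Pow(-7, -1)), -9)) = Mul(4, Add(Mul(9, Rational(-1, 7)), -9)) = Mul(4, Add(Rational(-9, 7), -9)) = Mul(4, Rational(-72, 7)) = Rational(-288, 7) ≈ -41.143)
Mul(Mul(Function('C')(5, 2), M), 8) = Mul(Mul(Mul(-2, 2), Rational(-288, 7)), 8) = Mul(Mul(-4, Rational(-288, 7)), 8) = Mul(Rational(1152, 7), 8) = Rational(9216, 7)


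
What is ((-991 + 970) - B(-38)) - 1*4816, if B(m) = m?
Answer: -4799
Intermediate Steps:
((-991 + 970) - B(-38)) - 1*4816 = ((-991 + 970) - 1*(-38)) - 1*4816 = (-21 + 38) - 4816 = 17 - 4816 = -4799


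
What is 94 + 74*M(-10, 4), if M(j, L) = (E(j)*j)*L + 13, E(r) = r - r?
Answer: 1056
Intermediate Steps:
E(r) = 0
M(j, L) = 13 (M(j, L) = (0*j)*L + 13 = 0*L + 13 = 0 + 13 = 13)
94 + 74*M(-10, 4) = 94 + 74*13 = 94 + 962 = 1056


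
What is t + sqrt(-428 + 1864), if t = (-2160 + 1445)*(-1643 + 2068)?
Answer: -303875 + 2*sqrt(359) ≈ -3.0384e+5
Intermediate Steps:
t = -303875 (t = -715*425 = -303875)
t + sqrt(-428 + 1864) = -303875 + sqrt(-428 + 1864) = -303875 + sqrt(1436) = -303875 + 2*sqrt(359)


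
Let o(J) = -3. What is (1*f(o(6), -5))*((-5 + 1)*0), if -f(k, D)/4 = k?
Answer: 0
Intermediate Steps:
f(k, D) = -4*k
(1*f(o(6), -5))*((-5 + 1)*0) = (1*(-4*(-3)))*((-5 + 1)*0) = (1*12)*(-4*0) = 12*0 = 0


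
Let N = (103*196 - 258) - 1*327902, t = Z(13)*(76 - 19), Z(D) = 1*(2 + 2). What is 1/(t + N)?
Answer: -1/307744 ≈ -3.2495e-6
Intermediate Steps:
Z(D) = 4 (Z(D) = 1*4 = 4)
t = 228 (t = 4*(76 - 19) = 4*57 = 228)
N = -307972 (N = (20188 - 258) - 327902 = 19930 - 327902 = -307972)
1/(t + N) = 1/(228 - 307972) = 1/(-307744) = -1/307744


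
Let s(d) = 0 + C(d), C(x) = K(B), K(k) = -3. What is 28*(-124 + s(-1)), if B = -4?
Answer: -3556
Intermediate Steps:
C(x) = -3
s(d) = -3 (s(d) = 0 - 3 = -3)
28*(-124 + s(-1)) = 28*(-124 - 3) = 28*(-127) = -3556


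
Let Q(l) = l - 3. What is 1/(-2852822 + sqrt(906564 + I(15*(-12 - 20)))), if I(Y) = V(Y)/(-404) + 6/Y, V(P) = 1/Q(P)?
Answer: -11133537250080/31761996466854845563 - 124*sqrt(897991189774455)/31761996466854845563 ≈ -3.5065e-7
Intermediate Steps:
Q(l) = -3 + l
V(P) = 1/(-3 + P)
I(Y) = 6/Y - 1/(404*(-3 + Y)) (I(Y) = 1/((-3 + Y)*(-404)) + 6/Y = -1/404/(-3 + Y) + 6/Y = -1/(404*(-3 + Y)) + 6/Y = 6/Y - 1/(404*(-3 + Y)))
1/(-2852822 + sqrt(906564 + I(15*(-12 - 20)))) = 1/(-2852822 + sqrt(906564 + (-7272 + 2423*(15*(-12 - 20)))/(404*((15*(-12 - 20)))*(-3 + 15*(-12 - 20))))) = 1/(-2852822 + sqrt(906564 + (-7272 + 2423*(15*(-32)))/(404*((15*(-32)))*(-3 + 15*(-32))))) = 1/(-2852822 + sqrt(906564 + (1/404)*(-7272 + 2423*(-480))/(-480*(-3 - 480)))) = 1/(-2852822 + sqrt(906564 + (1/404)*(-1/480)*(-7272 - 1163040)/(-483))) = 1/(-2852822 + sqrt(906564 + (1/404)*(-1/480)*(-1/483)*(-1170312))) = 1/(-2852822 + sqrt(906564 - 48763/3902640)) = 1/(-2852822 + sqrt(3537992880197/3902640)) = 1/(-2852822 + 31*sqrt(897991189774455)/975660)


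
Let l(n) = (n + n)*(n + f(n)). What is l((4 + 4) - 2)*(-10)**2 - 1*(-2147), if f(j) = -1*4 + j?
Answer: 11747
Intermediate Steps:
f(j) = -4 + j
l(n) = 2*n*(-4 + 2*n) (l(n) = (n + n)*(n + (-4 + n)) = (2*n)*(-4 + 2*n) = 2*n*(-4 + 2*n))
l((4 + 4) - 2)*(-10)**2 - 1*(-2147) = (4*((4 + 4) - 2)*(-2 + ((4 + 4) - 2)))*(-10)**2 - 1*(-2147) = (4*(8 - 2)*(-2 + (8 - 2)))*100 + 2147 = (4*6*(-2 + 6))*100 + 2147 = (4*6*4)*100 + 2147 = 96*100 + 2147 = 9600 + 2147 = 11747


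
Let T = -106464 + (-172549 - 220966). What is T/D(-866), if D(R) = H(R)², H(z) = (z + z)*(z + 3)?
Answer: -499979/2234175920656 ≈ -2.2379e-7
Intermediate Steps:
T = -499979 (T = -106464 - 393515 = -499979)
H(z) = 2*z*(3 + z) (H(z) = (2*z)*(3 + z) = 2*z*(3 + z))
D(R) = 4*R²*(3 + R)² (D(R) = (2*R*(3 + R))² = 4*R²*(3 + R)²)
T/D(-866) = -499979*1/(2999824*(3 - 866)²) = -499979/(4*749956*(-863)²) = -499979/(4*749956*744769) = -499979/2234175920656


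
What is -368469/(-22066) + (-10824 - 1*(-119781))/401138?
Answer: 37552790721/2212877777 ≈ 16.970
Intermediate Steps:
-368469/(-22066) + (-10824 - 1*(-119781))/401138 = -368469*(-1/22066) + (-10824 + 119781)*(1/401138) = 368469/22066 + 108957*(1/401138) = 368469/22066 + 108957/401138 = 37552790721/2212877777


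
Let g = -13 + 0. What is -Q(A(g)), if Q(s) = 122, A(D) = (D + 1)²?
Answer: -122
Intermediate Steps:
g = -13
A(D) = (1 + D)²
-Q(A(g)) = -1*122 = -122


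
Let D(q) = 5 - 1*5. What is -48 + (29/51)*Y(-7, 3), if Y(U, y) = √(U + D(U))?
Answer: -48 + 29*I*√7/51 ≈ -48.0 + 1.5044*I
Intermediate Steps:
D(q) = 0 (D(q) = 5 - 5 = 0)
Y(U, y) = √U (Y(U, y) = √(U + 0) = √U)
-48 + (29/51)*Y(-7, 3) = -48 + (29/51)*√(-7) = -48 + (29*(1/51))*(I*√7) = -48 + 29*(I*√7)/51 = -48 + 29*I*√7/51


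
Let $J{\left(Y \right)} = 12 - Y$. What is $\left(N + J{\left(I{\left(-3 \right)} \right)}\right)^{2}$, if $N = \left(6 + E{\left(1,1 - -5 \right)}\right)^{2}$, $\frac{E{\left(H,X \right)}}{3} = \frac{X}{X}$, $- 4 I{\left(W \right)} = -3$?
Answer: $\frac{136161}{16} \approx 8510.1$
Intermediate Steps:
$I{\left(W \right)} = \frac{3}{4}$ ($I{\left(W \right)} = \left(- \frac{1}{4}\right) \left(-3\right) = \frac{3}{4}$)
$E{\left(H,X \right)} = 3$ ($E{\left(H,X \right)} = 3 \frac{X}{X} = 3 \cdot 1 = 3$)
$N = 81$ ($N = \left(6 + 3\right)^{2} = 9^{2} = 81$)
$\left(N + J{\left(I{\left(-3 \right)} \right)}\right)^{2} = \left(81 + \left(12 - \frac{3}{4}\right)\right)^{2} = \left(81 + \frac{45}{4}\right)^{2} = \left(\frac{369}{4}\right)^{2} = \frac{136161}{16}$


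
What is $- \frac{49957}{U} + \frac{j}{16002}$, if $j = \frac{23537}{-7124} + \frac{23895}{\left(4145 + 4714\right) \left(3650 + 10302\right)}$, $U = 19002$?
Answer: $- \frac{9777263135243569985}{3718657355661690624} \approx -2.6292$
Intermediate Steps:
$j = - \frac{242418420703}{73377655936}$ ($j = 23537 \left(- \frac{1}{7124}\right) + \frac{23895}{8859 \cdot 13952} = - \frac{23537}{7124} + \frac{23895}{123600768} = - \frac{23537}{7124} + 23895 \cdot \frac{1}{123600768} = - \frac{23537}{7124} + \frac{7965}{41200256} = - \frac{242418420703}{73377655936} \approx -3.3037$)
$- \frac{49957}{U} + \frac{j}{16002} = - \frac{49957}{19002} - \frac{242418420703}{73377655936 \cdot 16002} = \left(-49957\right) \frac{1}{19002} - \frac{242418420703}{1174189250287872} = - \frac{49957}{19002} - \frac{242418420703}{1174189250287872} = - \frac{9777263135243569985}{3718657355661690624}$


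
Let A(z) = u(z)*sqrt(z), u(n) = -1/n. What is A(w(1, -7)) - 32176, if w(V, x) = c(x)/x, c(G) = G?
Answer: -32177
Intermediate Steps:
w(V, x) = 1 (w(V, x) = x/x = 1)
A(z) = -1/sqrt(z) (A(z) = (-1/z)*sqrt(z) = -1/sqrt(z))
A(w(1, -7)) - 32176 = -1/sqrt(1) - 32176 = -1*1 - 32176 = -1 - 32176 = -32177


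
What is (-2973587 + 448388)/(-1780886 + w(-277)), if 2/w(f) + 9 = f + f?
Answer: 473895679/334212940 ≈ 1.4179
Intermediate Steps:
w(f) = 2/(-9 + 2*f) (w(f) = 2/(-9 + (f + f)) = 2/(-9 + 2*f))
(-2973587 + 448388)/(-1780886 + w(-277)) = (-2973587 + 448388)/(-1780886 + 2/(-9 + 2*(-277))) = -2525199/(-1780886 + 2/(-9 - 554)) = -2525199/(-1780886 + 2/(-563)) = -2525199/(-1780886 + 2*(-1/563)) = -2525199/(-1780886 - 2/563) = -2525199/(-1002638820/563) = -2525199*(-563/1002638820) = 473895679/334212940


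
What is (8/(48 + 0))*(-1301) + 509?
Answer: 1753/6 ≈ 292.17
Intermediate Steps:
(8/(48 + 0))*(-1301) + 509 = (8/48)*(-1301) + 509 = (8*(1/48))*(-1301) + 509 = (⅙)*(-1301) + 509 = -1301/6 + 509 = 1753/6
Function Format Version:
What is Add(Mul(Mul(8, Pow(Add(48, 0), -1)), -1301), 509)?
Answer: Rational(1753, 6) ≈ 292.17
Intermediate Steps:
Add(Mul(Mul(8, Pow(Add(48, 0), -1)), -1301), 509) = Add(Mul(Mul(8, Pow(48, -1)), -1301), 509) = Add(Mul(Mul(8, Rational(1, 48)), -1301), 509) = Add(Mul(Rational(1, 6), -1301), 509) = Add(Rational(-1301, 6), 509) = Rational(1753, 6)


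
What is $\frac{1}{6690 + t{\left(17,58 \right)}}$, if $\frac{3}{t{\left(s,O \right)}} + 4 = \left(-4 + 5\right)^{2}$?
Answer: $\frac{1}{6689} \approx 0.0001495$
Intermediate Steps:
$t{\left(s,O \right)} = -1$ ($t{\left(s,O \right)} = \frac{3}{-4 + \left(-4 + 5\right)^{2}} = \frac{3}{-4 + 1^{2}} = \frac{3}{-4 + 1} = \frac{3}{-3} = 3 \left(- \frac{1}{3}\right) = -1$)
$\frac{1}{6690 + t{\left(17,58 \right)}} = \frac{1}{6690 - 1} = \frac{1}{6689}$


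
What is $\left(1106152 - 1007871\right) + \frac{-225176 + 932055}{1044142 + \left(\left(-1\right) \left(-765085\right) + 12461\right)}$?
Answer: $\frac{179038025207}{1821688} \approx 98281.0$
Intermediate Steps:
$\left(1106152 - 1007871\right) + \frac{-225176 + 932055}{1044142 + \left(\left(-1\right) \left(-765085\right) + 12461\right)} = 98281 + \frac{706879}{1044142 + \left(765085 + 12461\right)} = 98281 + \frac{706879}{1044142 + 777546} = 98281 + \frac{706879}{1821688} = \frac{179038025207}{1821688}$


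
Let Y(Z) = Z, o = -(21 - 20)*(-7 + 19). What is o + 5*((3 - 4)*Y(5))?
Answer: -37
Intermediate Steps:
o = -12 ≈ -12.000
o + 5*((3 - 4)*Y(5)) = -12 + 5*((3 - 4)*5) = -12 + 5*(-1*5) = -12 + 5*(-5) = -12 - 25 = -37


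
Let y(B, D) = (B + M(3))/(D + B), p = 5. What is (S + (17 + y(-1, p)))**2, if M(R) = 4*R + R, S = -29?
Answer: 289/4 ≈ 72.250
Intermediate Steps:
M(R) = 5*R
y(B, D) = (15 + B)/(B + D) (y(B, D) = (B + 5*3)/(D + B) = (B + 15)/(B + D) = (15 + B)/(B + D))
(S + (17 + y(-1, p)))**2 = (-29 + (17 + (15 - 1)/(-1 + 5)))**2 = (-29 + (17 + 14/4))**2 = (-29 + (17 + (1/4)*14))**2 = (-29 + (17 + 7/2))**2 = (-29 + 41/2)**2 = (-17/2)**2 = 289/4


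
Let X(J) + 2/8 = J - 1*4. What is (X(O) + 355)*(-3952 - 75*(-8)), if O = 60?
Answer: -1376834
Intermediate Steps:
X(J) = -17/4 + J (X(J) = -¼ + (J - 1*4) = -¼ + (J - 4) = -¼ + (-4 + J) = -17/4 + J)
(X(O) + 355)*(-3952 - 75*(-8)) = ((-17/4 + 60) + 355)*(-3952 - 75*(-8)) = (223/4 + 355)*(-3952 + 600) = (1643/4)*(-3352) = -1376834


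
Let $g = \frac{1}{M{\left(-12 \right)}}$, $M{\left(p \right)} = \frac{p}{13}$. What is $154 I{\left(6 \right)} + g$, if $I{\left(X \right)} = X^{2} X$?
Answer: $\frac{399155}{12} \approx 33263.0$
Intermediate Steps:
$M{\left(p \right)} = \frac{p}{13}$ ($M{\left(p \right)} = p \frac{1}{13} = \frac{p}{13}$)
$I{\left(X \right)} = X^{3}$
$g = - \frac{13}{12}$ ($g = \frac{1}{\frac{1}{13} \left(-12\right)} = \frac{1}{- \frac{12}{13}} = - \frac{13}{12} \approx -1.0833$)
$154 I{\left(6 \right)} + g = 154 \cdot 6^{3} - \frac{13}{12} = 154 \cdot 216 - \frac{13}{12} = 33264 - \frac{13}{12} = \frac{399155}{12}$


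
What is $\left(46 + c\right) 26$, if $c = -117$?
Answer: $-1846$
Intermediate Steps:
$\left(46 + c\right) 26 = \left(46 - 117\right) 26 = \left(-71\right) 26 = -1846$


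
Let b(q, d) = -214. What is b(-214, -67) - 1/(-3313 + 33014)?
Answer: -6356015/29701 ≈ -214.00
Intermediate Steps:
b(-214, -67) - 1/(-3313 + 33014) = -214 - 1/(-3313 + 33014) = -214 - 1/29701 = -6356015/29701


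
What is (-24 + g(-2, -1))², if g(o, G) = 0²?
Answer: 576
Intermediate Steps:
g(o, G) = 0
(-24 + g(-2, -1))² = (-24 + 0)² = (-24)² = 576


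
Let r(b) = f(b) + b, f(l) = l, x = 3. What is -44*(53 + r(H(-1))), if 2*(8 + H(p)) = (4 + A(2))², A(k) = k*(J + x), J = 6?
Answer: -22924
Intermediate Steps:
A(k) = 9*k (A(k) = k*(6 + 3) = k*9 = 9*k)
H(p) = 234 (H(p) = -8 + (4 + 9*2)²/2 = -8 + (4 + 18)²/2 = -8 + (½)*22² = -8 + (½)*484 = -8 + 242 = 234)
r(b) = 2*b (r(b) = b + b = 2*b)
-44*(53 + r(H(-1))) = -44*(53 + 2*234) = -44*(53 + 468) = -44*521 = -22924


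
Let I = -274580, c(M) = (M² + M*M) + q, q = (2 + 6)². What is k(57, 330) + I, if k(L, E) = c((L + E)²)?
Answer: 44861232206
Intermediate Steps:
q = 64 (q = 8² = 64)
c(M) = 64 + 2*M² (c(M) = (M² + M*M) + 64 = (M² + M²) + 64 = 2*M² + 64 = 64 + 2*M²)
k(L, E) = 64 + 2*(E + L)⁴ (k(L, E) = 64 + 2*((L + E)²)² = 64 + 2*((E + L)²)² = 64 + 2*(E + L)⁴)
k(57, 330) + I = (64 + 2*(330 + 57)⁴) - 274580 = (64 + 2*387⁴) - 274580 = (64 + 2*22430753361) - 274580 = (64 + 44861506722) - 274580 = 44861506786 - 274580 = 44861232206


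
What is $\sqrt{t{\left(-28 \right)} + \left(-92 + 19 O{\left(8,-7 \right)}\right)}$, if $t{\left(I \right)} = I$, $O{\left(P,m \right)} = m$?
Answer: $i \sqrt{253} \approx 15.906 i$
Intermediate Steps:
$\sqrt{t{\left(-28 \right)} + \left(-92 + 19 O{\left(8,-7 \right)}\right)} = \sqrt{-28 + \left(-92 + 19 \left(-7\right)\right)} = \sqrt{-28 - 225} = \sqrt{-253} = i \sqrt{253}$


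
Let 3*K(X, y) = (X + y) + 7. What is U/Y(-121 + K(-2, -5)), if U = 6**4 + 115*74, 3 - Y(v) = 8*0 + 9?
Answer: -4903/3 ≈ -1634.3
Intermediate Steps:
K(X, y) = 7/3 + X/3 + y/3 (K(X, y) = ((X + y) + 7)/3 = (7 + X + y)/3 = 7/3 + X/3 + y/3)
Y(v) = -6 (Y(v) = 3 - (8*0 + 9) = 3 - (0 + 9) = 3 - 1*9 = 3 - 9 = -6)
U = 9806 (U = 1296 + 8510 = 9806)
U/Y(-121 + K(-2, -5)) = 9806/(-6) = 9806*(-1/6) = -4903/3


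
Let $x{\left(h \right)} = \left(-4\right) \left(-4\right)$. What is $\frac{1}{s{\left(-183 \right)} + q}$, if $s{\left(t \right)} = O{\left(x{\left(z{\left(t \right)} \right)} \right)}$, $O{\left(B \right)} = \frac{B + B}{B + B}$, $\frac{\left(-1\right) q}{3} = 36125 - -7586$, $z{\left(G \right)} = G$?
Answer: $- \frac{1}{131132} \approx -7.6259 \cdot 10^{-6}$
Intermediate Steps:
$q = -131133$ ($q = - 3 \left(36125 - -7586\right) = - 3 \left(36125 + 7586\right) = \left(-3\right) 43711 = -131133$)
$x{\left(h \right)} = 16$
$O{\left(B \right)} = 1$ ($O{\left(B \right)} = \frac{2 B}{2 B} = 2 B \frac{1}{2 B} = 1$)
$s{\left(t \right)} = 1$
$\frac{1}{s{\left(-183 \right)} + q} = \frac{1}{1 - 131133} = \frac{1}{-131132} = - \frac{1}{131132}$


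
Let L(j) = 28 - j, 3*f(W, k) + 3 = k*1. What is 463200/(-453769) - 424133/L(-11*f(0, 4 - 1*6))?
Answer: -577388654631/13159301 ≈ -43877.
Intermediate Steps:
f(W, k) = -1 + k/3 (f(W, k) = -1 + (k*1)/3 = -1 + k/3)
463200/(-453769) - 424133/L(-11*f(0, 4 - 1*6)) = 463200/(-453769) - 424133/(28 - (-11)*(-1 + (4 - 1*6)/3)) = 463200*(-1/453769) - 424133/(28 - (-11)*(-1 + (4 - 6)/3)) = -463200/453769 - 424133/(28 - (-11)*(-1 + (1/3)*(-2))) = -463200/453769 - 424133/(28 - (-11)*(-1 - 2/3)) = -463200/453769 - 424133/(28 - (-11)*(-5)/3) = -463200/453769 - 424133/(28 - 1*55/3) = -463200/453769 - 424133/(28 - 55/3) = -463200/453769 - 424133/29/3 = -463200/453769 - 424133*3/29 = -463200/453769 - 1272399/29 = -577388654631/13159301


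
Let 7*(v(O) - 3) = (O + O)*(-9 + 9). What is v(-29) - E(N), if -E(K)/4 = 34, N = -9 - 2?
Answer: 139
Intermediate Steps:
v(O) = 3 (v(O) = 3 + ((O + O)*(-9 + 9))/7 = 3 + ((2*O)*0)/7 = 3 + (1/7)*0 = 3 + 0 = 3)
N = -11
E(K) = -136 (E(K) = -4*34 = -136)
v(-29) - E(N) = 3 - 1*(-136) = 3 + 136 = 139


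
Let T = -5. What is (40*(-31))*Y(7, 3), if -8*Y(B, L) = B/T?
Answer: -217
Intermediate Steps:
Y(B, L) = B/40 (Y(B, L) = -B/(8*(-5)) = -B*(-1)/(8*5) = -(-1)*B/40 = B/40)
(40*(-31))*Y(7, 3) = (40*(-31))*((1/40)*7) = -1240*7/40 = -217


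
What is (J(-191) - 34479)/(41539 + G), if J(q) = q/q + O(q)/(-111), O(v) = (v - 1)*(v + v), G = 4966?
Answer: -1300134/1720685 ≈ -0.75559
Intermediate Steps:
O(v) = 2*v*(-1 + v) (O(v) = (-1 + v)*(2*v) = 2*v*(-1 + v))
J(q) = 1 - 2*q*(-1 + q)/111 (J(q) = q/q + (2*q*(-1 + q))/(-111) = 1 + (2*q*(-1 + q))*(-1/111) = 1 - 2*q*(-1 + q)/111)
(J(-191) - 34479)/(41539 + G) = ((1 - 2/111*(-191)*(-1 - 191)) - 34479)/(41539 + 4966) = ((1 - 2/111*(-191)*(-192)) - 34479)/46505 = ((1 - 24448/37) - 34479)*(1/46505) = (-24411/37 - 34479)*(1/46505) = -1300134/37*1/46505 = -1300134/1720685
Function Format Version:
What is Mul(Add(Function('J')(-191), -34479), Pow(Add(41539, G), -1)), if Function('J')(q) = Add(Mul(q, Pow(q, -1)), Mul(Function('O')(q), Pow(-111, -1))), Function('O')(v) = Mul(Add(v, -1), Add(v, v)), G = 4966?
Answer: Rational(-1300134, 1720685) ≈ -0.75559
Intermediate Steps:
Function('O')(v) = Mul(2, v, Add(-1, v)) (Function('O')(v) = Mul(Add(-1, v), Mul(2, v)) = Mul(2, v, Add(-1, v)))
Function('J')(q) = Add(1, Mul(Rational(-2, 111), q, Add(-1, q))) (Function('J')(q) = Add(Mul(q, Pow(q, -1)), Mul(Mul(2, q, Add(-1, q)), Pow(-111, -1))) = Add(1, Mul(Mul(2, q, Add(-1, q)), Rational(-1, 111))) = Add(1, Mul(Rational(-2, 111), q, Add(-1, q))))
Mul(Add(Function('J')(-191), -34479), Pow(Add(41539, G), -1)) = Mul(Add(Add(1, Mul(Rational(-2, 111), -191, Add(-1, -191))), -34479), Pow(Add(41539, 4966), -1)) = Mul(Add(Add(1, Mul(Rational(-2, 111), -191, -192)), -34479), Pow(46505, -1)) = Mul(Add(Add(1, Rational(-24448, 37)), -34479), Rational(1, 46505)) = Mul(Add(Rational(-24411, 37), -34479), Rational(1, 46505)) = Mul(Rational(-1300134, 37), Rational(1, 46505)) = Rational(-1300134, 1720685)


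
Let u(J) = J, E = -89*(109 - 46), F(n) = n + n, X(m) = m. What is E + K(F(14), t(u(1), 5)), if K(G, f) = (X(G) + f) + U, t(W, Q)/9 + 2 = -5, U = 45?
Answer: -5597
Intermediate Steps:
F(n) = 2*n
E = -5607 (E = -89*63 = -5607)
t(W, Q) = -63 (t(W, Q) = -18 + 9*(-5) = -18 - 45 = -63)
K(G, f) = 45 + G + f (K(G, f) = (G + f) + 45 = 45 + G + f)
E + K(F(14), t(u(1), 5)) = -5607 + (45 + 2*14 - 63) = -5607 + (45 + 28 - 63) = -5607 + 10 = -5597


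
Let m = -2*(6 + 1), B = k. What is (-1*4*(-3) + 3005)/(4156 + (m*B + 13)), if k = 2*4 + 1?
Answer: 3017/4043 ≈ 0.74623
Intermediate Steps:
k = 9 (k = 8 + 1 = 9)
B = 9
m = -14 (m = -2*7 = -14)
(-1*4*(-3) + 3005)/(4156 + (m*B + 13)) = (-1*4*(-3) + 3005)/(4156 + (-14*9 + 13)) = (-4*(-3) + 3005)/(4156 + (-126 + 13)) = (12 + 3005)/(4156 - 113) = 3017/4043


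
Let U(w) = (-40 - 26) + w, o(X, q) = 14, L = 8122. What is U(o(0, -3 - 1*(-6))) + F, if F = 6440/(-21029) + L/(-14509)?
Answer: -16129943070/305109761 ≈ -52.866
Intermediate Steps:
U(w) = -66 + w
F = -264235498/305109761 (F = 6440/(-21029) + 8122/(-14509) = 6440*(-1/21029) + 8122*(-1/14509) = -6440/21029 - 8122/14509 = -264235498/305109761 ≈ -0.86603)
U(o(0, -3 - 1*(-6))) + F = (-66 + 14) - 264235498/305109761 = -52 - 264235498/305109761 = -16129943070/305109761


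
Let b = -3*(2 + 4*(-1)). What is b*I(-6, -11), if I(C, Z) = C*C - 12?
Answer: 144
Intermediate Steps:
I(C, Z) = -12 + C² (I(C, Z) = C² - 12 = -12 + C²)
b = 6 (b = -3*(2 - 4) = -3*(-2) = 6)
b*I(-6, -11) = 6*(-12 + (-6)²) = 6*(-12 + 36) = 6*24 = 144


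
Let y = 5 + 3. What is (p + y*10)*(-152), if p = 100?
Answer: -27360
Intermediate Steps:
y = 8
(p + y*10)*(-152) = (100 + 8*10)*(-152) = (100 + 80)*(-152) = 180*(-152) = -27360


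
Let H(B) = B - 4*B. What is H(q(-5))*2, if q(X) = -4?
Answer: 24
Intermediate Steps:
H(B) = -3*B
H(q(-5))*2 = -3*(-4)*2 = 12*2 = 24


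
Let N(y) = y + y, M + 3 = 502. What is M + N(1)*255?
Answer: 1009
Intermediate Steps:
M = 499 (M = -3 + 502 = 499)
N(y) = 2*y
M + N(1)*255 = 499 + (2*1)*255 = 499 + 2*255 = 499 + 510 = 1009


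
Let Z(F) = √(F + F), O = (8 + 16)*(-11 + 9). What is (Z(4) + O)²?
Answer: 2312 - 192*√2 ≈ 2040.5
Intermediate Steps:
O = -48 (O = 24*(-2) = -48)
Z(F) = √2*√F (Z(F) = √(2*F) = √2*√F)
(Z(4) + O)² = (√2*√4 - 48)² = (√2*2 - 48)² = (2*√2 - 48)² = (-48 + 2*√2)²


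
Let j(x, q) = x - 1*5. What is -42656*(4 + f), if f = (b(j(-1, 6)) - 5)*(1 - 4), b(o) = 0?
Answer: -810464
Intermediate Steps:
j(x, q) = -5 + x (j(x, q) = x - 5 = -5 + x)
f = 15 (f = (0 - 5)*(1 - 4) = -5*(-3) = 15)
-42656*(4 + f) = -42656*(4 + 15) = -42656*19 = -810464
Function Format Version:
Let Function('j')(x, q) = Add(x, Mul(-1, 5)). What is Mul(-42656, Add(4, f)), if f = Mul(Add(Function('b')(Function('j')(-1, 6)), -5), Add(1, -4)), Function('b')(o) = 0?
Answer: -810464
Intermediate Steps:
Function('j')(x, q) = Add(-5, x) (Function('j')(x, q) = Add(x, -5) = Add(-5, x))
f = 15 (f = Mul(Add(0, -5), Add(1, -4)) = Mul(-5, -3) = 15)
Mul(-42656, Add(4, f)) = Mul(-42656, Add(4, 15)) = Mul(-42656, 19) = -810464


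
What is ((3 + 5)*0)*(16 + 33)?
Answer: 0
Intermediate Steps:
((3 + 5)*0)*(16 + 33) = (8*0)*49 = 0*49 = 0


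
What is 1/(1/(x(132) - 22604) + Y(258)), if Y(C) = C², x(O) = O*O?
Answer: 5180/344801519 ≈ 1.5023e-5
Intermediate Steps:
x(O) = O²
1/(1/(x(132) - 22604) + Y(258)) = 1/(1/(132² - 22604) + 258²) = 1/(1/(17424 - 22604) + 66564) = 1/(1/(-5180) + 66564) = 1/(-1/5180 + 66564) = 1/(344801519/5180) = 5180/344801519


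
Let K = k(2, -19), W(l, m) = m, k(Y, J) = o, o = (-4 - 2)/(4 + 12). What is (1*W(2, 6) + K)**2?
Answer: 2025/64 ≈ 31.641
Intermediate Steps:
o = -3/8 (o = -6/16 = -6*1/16 = -3/8 ≈ -0.37500)
k(Y, J) = -3/8
K = -3/8 ≈ -0.37500
(1*W(2, 6) + K)**2 = (1*6 - 3/8)**2 = (6 - 3/8)**2 = (45/8)**2 = 2025/64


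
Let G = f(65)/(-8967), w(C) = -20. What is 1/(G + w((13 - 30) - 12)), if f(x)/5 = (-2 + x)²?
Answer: -61/1355 ≈ -0.045018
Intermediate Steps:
f(x) = 5*(-2 + x)²
G = -135/61 (G = (5*(-2 + 65)²)/(-8967) = (5*63²)*(-1/8967) = (5*3969)*(-1/8967) = 19845*(-1/8967) = -135/61 ≈ -2.2131)
1/(G + w((13 - 30) - 12)) = 1/(-135/61 - 20) = 1/(-1355/61) = -61/1355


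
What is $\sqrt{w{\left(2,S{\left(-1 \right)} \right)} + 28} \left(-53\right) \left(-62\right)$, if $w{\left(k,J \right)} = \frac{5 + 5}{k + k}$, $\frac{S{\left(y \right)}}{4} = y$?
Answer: $1643 \sqrt{122} \approx 18148.0$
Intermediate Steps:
$S{\left(y \right)} = 4 y$
$w{\left(k,J \right)} = \frac{5}{k}$ ($w{\left(k,J \right)} = \frac{10}{2 k} = 10 \frac{1}{2 k} = \frac{5}{k}$)
$\sqrt{w{\left(2,S{\left(-1 \right)} \right)} + 28} \left(-53\right) \left(-62\right) = \sqrt{\frac{5}{2} + 28} \left(-53\right) \left(-62\right) = \sqrt{\frac{61}{2}} \left(-53\right) \left(-62\right) = \frac{\sqrt{122}}{2} \left(-53\right) \left(-62\right) = - \frac{53 \sqrt{122}}{2} \left(-62\right) = 1643 \sqrt{122}$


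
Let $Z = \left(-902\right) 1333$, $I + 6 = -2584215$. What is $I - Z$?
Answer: $-1381855$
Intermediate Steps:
$I = -2584221$ ($I = -6 - 2584215 = -2584221$)
$Z = -1202366$
$I - Z = -2584221 - -1202366 = -2584221 + 1202366 = -1381855$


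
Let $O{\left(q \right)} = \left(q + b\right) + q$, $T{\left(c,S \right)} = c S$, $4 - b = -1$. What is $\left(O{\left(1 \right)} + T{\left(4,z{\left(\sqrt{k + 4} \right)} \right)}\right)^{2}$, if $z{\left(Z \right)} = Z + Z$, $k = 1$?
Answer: $369 + 112 \sqrt{5} \approx 619.44$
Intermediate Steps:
$b = 5$ ($b = 4 - -1 = 4 + 1 = 5$)
$z{\left(Z \right)} = 2 Z$
$T{\left(c,S \right)} = S c$
$O{\left(q \right)} = 5 + 2 q$ ($O{\left(q \right)} = \left(q + 5\right) + q = \left(5 + q\right) + q = 5 + 2 q$)
$\left(O{\left(1 \right)} + T{\left(4,z{\left(\sqrt{k + 4} \right)} \right)}\right)^{2} = \left(\left(5 + 2 \cdot 1\right) + 2 \sqrt{1 + 4} \cdot 4\right)^{2} = \left(\left(5 + 2\right) + 2 \sqrt{5} \cdot 4\right)^{2} = \left(7 + 8 \sqrt{5}\right)^{2}$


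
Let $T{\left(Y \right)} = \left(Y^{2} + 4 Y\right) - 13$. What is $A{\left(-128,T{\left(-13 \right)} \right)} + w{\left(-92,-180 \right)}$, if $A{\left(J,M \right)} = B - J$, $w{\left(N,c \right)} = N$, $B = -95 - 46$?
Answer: $-105$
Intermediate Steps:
$B = -141$
$T{\left(Y \right)} = -13 + Y^{2} + 4 Y$
$A{\left(J,M \right)} = -141 - J$
$A{\left(-128,T{\left(-13 \right)} \right)} + w{\left(-92,-180 \right)} = \left(-141 - -128\right) - 92 = \left(-141 + 128\right) - 92 = -13 - 92 = -105$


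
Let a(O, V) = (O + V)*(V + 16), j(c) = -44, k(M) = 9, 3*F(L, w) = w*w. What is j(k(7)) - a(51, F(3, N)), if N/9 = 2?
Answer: -19760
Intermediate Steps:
N = 18 (N = 9*2 = 18)
F(L, w) = w**2/3 (F(L, w) = (w*w)/3 = w**2/3)
a(O, V) = (16 + V)*(O + V) (a(O, V) = (O + V)*(16 + V) = (16 + V)*(O + V))
j(k(7)) - a(51, F(3, N)) = -44 - (((1/3)*18**2)**2 + 16*51 + 16*((1/3)*18**2) + 51*((1/3)*18**2)) = -44 - (((1/3)*324)**2 + 816 + 16*((1/3)*324) + 51*((1/3)*324)) = -44 - (108**2 + 816 + 16*108 + 51*108) = -44 - (11664 + 816 + 1728 + 5508) = -44 - 1*19716 = -44 - 19716 = -19760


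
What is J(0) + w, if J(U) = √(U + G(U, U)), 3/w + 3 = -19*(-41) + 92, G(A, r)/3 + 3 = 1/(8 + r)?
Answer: 3/868 + I*√138/4 ≈ 0.0034562 + 2.9368*I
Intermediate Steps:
G(A, r) = -9 + 3/(8 + r)
w = 3/868 (w = 3/(-3 + (-19*(-41) + 92)) = 3/(-3 + (779 + 92)) = 3/(-3 + 871) = 3/868 ≈ 0.0034562)
J(U) = √(U + 3*(-23 - 3*U)/(8 + U))
J(0) + w = √((-69 + 0² - 1*0)/(8 + 0)) + 3/868 = √((-69 + 0 + 0)/8) + 3/868 = √((⅛)*(-69)) + 3/868 = √(-69/8) + 3/868 = I*√138/4 + 3/868 = 3/868 + I*√138/4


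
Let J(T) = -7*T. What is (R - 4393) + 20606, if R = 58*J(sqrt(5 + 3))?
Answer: 16213 - 812*sqrt(2) ≈ 15065.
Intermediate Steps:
R = -812*sqrt(2) (R = 58*(-7*sqrt(5 + 3)) = 58*(-14*sqrt(2)) = -812*sqrt(2) ≈ -1148.3)
(R - 4393) + 20606 = (-812*sqrt(2) - 4393) + 20606 = (-4393 - 812*sqrt(2)) + 20606 = 16213 - 812*sqrt(2)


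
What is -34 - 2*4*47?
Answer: -410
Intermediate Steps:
-34 - 2*4*47 = -34 - 8*47 = -34 - 376 = -410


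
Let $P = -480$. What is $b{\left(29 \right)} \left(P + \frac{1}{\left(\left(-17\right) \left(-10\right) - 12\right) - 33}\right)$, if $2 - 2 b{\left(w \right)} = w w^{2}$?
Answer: $\frac{1463195613}{250} \approx 5.8528 \cdot 10^{6}$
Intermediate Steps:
$b{\left(w \right)} = 1 - \frac{w^{3}}{2}$ ($b{\left(w \right)} = 1 - \frac{w w^{2}}{2} = 1 - \frac{w^{3}}{2}$)
$b{\left(29 \right)} \left(P + \frac{1}{\left(\left(-17\right) \left(-10\right) - 12\right) - 33}\right) = \left(1 - \frac{29^{3}}{2}\right) \left(-480 + \frac{1}{\left(\left(-17\right) \left(-10\right) - 12\right) - 33}\right) = \left(1 - \frac{24389}{2}\right) \left(-480 + \frac{1}{\left(170 - 12\right) - 33}\right) = \left(1 - \frac{24389}{2}\right) \left(-480 + \frac{1}{158 - 33}\right) = - \frac{24387 \left(-480 + \frac{1}{125}\right)}{2} = \left(- \frac{24387}{2}\right) \left(- \frac{59999}{125}\right) = \frac{1463195613}{250}$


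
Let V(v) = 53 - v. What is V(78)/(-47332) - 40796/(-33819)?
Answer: 1931801747/1600720908 ≈ 1.2068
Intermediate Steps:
V(78)/(-47332) - 40796/(-33819) = (53 - 1*78)/(-47332) - 40796/(-33819) = (53 - 78)*(-1/47332) - 40796*(-1/33819) = -25*(-1/47332) + 40796/33819 = 25/47332 + 40796/33819 = 1931801747/1600720908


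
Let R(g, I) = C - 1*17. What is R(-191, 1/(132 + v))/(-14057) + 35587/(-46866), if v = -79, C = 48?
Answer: -501699305/658795362 ≈ -0.76154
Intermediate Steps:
R(g, I) = 31 (R(g, I) = 48 - 1*17 = 48 - 17 = 31)
R(-191, 1/(132 + v))/(-14057) + 35587/(-46866) = 31/(-14057) + 35587/(-46866) = 31*(-1/14057) + 35587*(-1/46866) = -31/14057 - 35587/46866 = -501699305/658795362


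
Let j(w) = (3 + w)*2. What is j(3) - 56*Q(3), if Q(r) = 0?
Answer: 12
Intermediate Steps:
j(w) = 6 + 2*w
j(3) - 56*Q(3) = (6 + 2*3) - 56*0 = (6 + 6) + 0 = 12 + 0 = 12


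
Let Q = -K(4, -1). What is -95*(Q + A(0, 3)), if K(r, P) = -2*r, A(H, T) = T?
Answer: -1045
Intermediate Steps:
Q = 8 (Q = -(-2)*4 = -1*(-8) = 8)
-95*(Q + A(0, 3)) = -95*(8 + 3) = -95*11 = -1045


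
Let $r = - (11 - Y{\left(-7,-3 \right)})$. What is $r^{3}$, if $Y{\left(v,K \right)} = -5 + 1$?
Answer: $-3375$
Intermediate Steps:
$Y{\left(v,K \right)} = -4$
$r = -15$ ($r = - (11 - -4) = - (11 + 4) = \left(-1\right) 15 = -15$)
$r^{3} = \left(-15\right)^{3} = -3375$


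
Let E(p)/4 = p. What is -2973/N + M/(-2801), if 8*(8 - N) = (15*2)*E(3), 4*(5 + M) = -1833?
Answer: 33378053/414548 ≈ 80.517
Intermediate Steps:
M = -1853/4 (M = -5 + (¼)*(-1833) = -5 - 1833/4 = -1853/4 ≈ -463.25)
E(p) = 4*p
N = -37 (N = 8 - 15*2*4*3/8 = 8 - 15*12/4 = 8 - ⅛*360 = 8 - 45 = -37)
-2973/N + M/(-2801) = -2973/(-37) - 1853/4/(-2801) = -2973*(-1/37) - 1853/4*(-1/2801) = 2973/37 + 1853/11204 = 33378053/414548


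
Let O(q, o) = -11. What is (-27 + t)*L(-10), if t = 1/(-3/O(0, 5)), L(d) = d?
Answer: 700/3 ≈ 233.33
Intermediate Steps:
t = 11/3 (t = 1/(-3/(-11)) = 1/(-3*(-1/11)) = 1/(3/11) = 11/3 ≈ 3.6667)
(-27 + t)*L(-10) = (-27 + 11/3)*(-10) = -70/3*(-10) = 700/3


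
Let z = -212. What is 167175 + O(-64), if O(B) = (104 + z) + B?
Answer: 167003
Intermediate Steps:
O(B) = -108 + B (O(B) = (104 - 212) + B = -108 + B)
167175 + O(-64) = 167175 + (-108 - 64) = 167175 - 172 = 167003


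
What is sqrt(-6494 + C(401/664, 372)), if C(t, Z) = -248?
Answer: I*sqrt(6742) ≈ 82.11*I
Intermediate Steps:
sqrt(-6494 + C(401/664, 372)) = sqrt(-6494 - 248) = sqrt(-6742) = I*sqrt(6742)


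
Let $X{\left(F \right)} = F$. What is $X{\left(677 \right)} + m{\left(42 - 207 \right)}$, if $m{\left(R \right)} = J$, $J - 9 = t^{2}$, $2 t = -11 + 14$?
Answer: $\frac{2753}{4} \approx 688.25$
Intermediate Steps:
$t = \frac{3}{2}$ ($t = \frac{-11 + 14}{2} = \frac{1}{2} \cdot 3 = \frac{3}{2} \approx 1.5$)
$J = \frac{45}{4}$ ($J = 9 + \left(\frac{3}{2}\right)^{2} = 9 + \frac{9}{4} = \frac{45}{4} \approx 11.25$)
$m{\left(R \right)} = \frac{45}{4}$
$X{\left(677 \right)} + m{\left(42 - 207 \right)} = 677 + \frac{45}{4} = \frac{2753}{4}$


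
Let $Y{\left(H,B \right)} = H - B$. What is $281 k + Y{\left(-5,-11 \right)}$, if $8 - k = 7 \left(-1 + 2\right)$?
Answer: $287$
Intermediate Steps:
$k = 1$ ($k = 8 - 7 \left(-1 + 2\right) = 8 - 7 \cdot 1 = 8 - 7 = 1$)
$281 k + Y{\left(-5,-11 \right)} = 281 \cdot 1 - -6 = 281 + \left(-5 + 11\right) = 281 + 6 = 287$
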